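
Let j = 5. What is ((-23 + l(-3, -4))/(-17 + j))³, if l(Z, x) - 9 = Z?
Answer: 4913/1728 ≈ 2.8432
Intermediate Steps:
l(Z, x) = 9 + Z
((-23 + l(-3, -4))/(-17 + j))³ = ((-23 + (9 - 3))/(-17 + 5))³ = ((-23 + 6)/(-12))³ = (-17*(-1/12))³ = (17/12)³ = 4913/1728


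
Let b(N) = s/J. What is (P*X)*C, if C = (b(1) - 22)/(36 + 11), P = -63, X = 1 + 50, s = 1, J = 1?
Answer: 67473/47 ≈ 1435.6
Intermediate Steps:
X = 51
b(N) = 1 (b(N) = 1/1 = 1*1 = 1)
C = -21/47 (C = (1 - 22)/(36 + 11) = -21/47 ≈ -0.44681)
(P*X)*C = -63*51*(-21/47) = -3213*(-21/47) = 67473/47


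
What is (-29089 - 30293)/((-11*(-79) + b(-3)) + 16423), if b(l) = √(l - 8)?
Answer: -93348504/27183025 + 59382*I*√11/299013275 ≈ -3.4341 + 0.00065866*I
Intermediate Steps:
b(l) = √(-8 + l)
(-29089 - 30293)/((-11*(-79) + b(-3)) + 16423) = (-29089 - 30293)/((-11*(-79) + √(-8 - 3)) + 16423) = -59382/((869 + √(-11)) + 16423) = -59382/((869 + I*√11) + 16423) = -59382/(17292 + I*√11)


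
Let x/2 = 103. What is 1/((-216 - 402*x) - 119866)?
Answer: -1/202894 ≈ -4.9287e-6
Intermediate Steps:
x = 206 (x = 2*103 = 206)
1/((-216 - 402*x) - 119866) = 1/((-216 - 402*206) - 119866) = 1/((-216 - 82812) - 119866) = 1/(-83028 - 119866) = 1/(-202894) = -1/202894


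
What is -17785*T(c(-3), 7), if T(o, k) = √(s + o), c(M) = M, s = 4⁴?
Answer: -17785*√253 ≈ -2.8289e+5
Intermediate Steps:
s = 256
T(o, k) = √(256 + o)
-17785*T(c(-3), 7) = -17785*√(256 - 3) = -17785*√253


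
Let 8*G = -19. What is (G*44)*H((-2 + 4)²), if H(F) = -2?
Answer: 209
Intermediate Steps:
G = -19/8 (G = (⅛)*(-19) = -19/8 ≈ -2.3750)
(G*44)*H((-2 + 4)²) = -19/8*44*(-2) = -209/2*(-2) = 209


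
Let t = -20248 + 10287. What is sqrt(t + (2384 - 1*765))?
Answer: I*sqrt(8342) ≈ 91.335*I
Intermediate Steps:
t = -9961
sqrt(t + (2384 - 1*765)) = sqrt(-9961 + (2384 - 1*765)) = sqrt(-9961 + (2384 - 765)) = sqrt(-9961 + 1619) = sqrt(-8342) = I*sqrt(8342)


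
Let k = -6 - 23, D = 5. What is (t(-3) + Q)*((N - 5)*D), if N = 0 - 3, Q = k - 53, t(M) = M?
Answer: 3400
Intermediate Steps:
k = -29
Q = -82 (Q = -29 - 53 = -82)
N = -3
(t(-3) + Q)*((N - 5)*D) = (-3 - 82)*((-3 - 5)*5) = -(-680)*5 = -85*(-40) = 3400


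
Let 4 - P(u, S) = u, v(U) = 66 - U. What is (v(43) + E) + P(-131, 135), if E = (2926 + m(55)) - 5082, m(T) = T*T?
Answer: 1027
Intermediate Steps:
m(T) = T**2
P(u, S) = 4 - u
E = 869 (E = (2926 + 55**2) - 5082 = (2926 + 3025) - 5082 = 5951 - 5082 = 869)
(v(43) + E) + P(-131, 135) = ((66 - 1*43) + 869) + (4 - 1*(-131)) = ((66 - 43) + 869) + (4 + 131) = (23 + 869) + 135 = 892 + 135 = 1027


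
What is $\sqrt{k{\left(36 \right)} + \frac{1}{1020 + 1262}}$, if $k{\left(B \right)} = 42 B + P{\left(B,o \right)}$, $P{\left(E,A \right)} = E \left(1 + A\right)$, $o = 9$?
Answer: $\frac{11 \sqrt{80566010}}{2282} \approx 43.267$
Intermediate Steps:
$k{\left(B \right)} = 52 B$ ($k{\left(B \right)} = 42 B + B \left(1 + 9\right) = 42 B + B 10 = 42 B + 10 B = 52 B$)
$\sqrt{k{\left(36 \right)} + \frac{1}{1020 + 1262}} = \sqrt{52 \cdot 36 + \frac{1}{1020 + 1262}} = \sqrt{1872 + \frac{1}{2282}} = \sqrt{\frac{4271905}{2282}} = \frac{11 \sqrt{80566010}}{2282}$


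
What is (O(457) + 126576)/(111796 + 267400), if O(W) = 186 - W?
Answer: 126305/379196 ≈ 0.33309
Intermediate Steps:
(O(457) + 126576)/(111796 + 267400) = ((186 - 1*457) + 126576)/(111796 + 267400) = ((186 - 457) + 126576)/379196 = (-271 + 126576)*(1/379196) = 126305*(1/379196) = 126305/379196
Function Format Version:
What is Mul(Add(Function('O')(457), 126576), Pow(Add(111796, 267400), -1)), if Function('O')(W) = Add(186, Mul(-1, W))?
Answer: Rational(126305, 379196) ≈ 0.33309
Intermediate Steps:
Mul(Add(Function('O')(457), 126576), Pow(Add(111796, 267400), -1)) = Mul(Add(Add(186, Mul(-1, 457)), 126576), Pow(Add(111796, 267400), -1)) = Mul(Add(Add(186, -457), 126576), Pow(379196, -1)) = Mul(Add(-271, 126576), Rational(1, 379196)) = Mul(126305, Rational(1, 379196)) = Rational(126305, 379196)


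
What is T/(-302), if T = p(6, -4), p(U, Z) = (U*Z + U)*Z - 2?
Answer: -35/151 ≈ -0.23179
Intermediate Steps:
p(U, Z) = -2 + Z*(U + U*Z) (p(U, Z) = (U + U*Z)*Z - 2 = Z*(U + U*Z) - 2 = -2 + Z*(U + U*Z))
T = 70 (T = -2 + 6*(-4) + 6*(-4)² = -2 - 24 + 6*16 = -2 - 24 + 96 = 70)
T/(-302) = 70/(-302) = 70*(-1/302) = -35/151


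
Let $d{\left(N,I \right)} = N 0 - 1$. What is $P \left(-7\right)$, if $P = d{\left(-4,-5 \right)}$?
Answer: $7$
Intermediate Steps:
$d{\left(N,I \right)} = -1$ ($d{\left(N,I \right)} = 0 - 1 = -1$)
$P = -1$
$P \left(-7\right) = \left(-1\right) \left(-7\right) = 7$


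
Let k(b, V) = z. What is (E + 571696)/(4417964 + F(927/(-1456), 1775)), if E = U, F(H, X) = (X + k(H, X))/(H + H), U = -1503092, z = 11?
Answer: -215851023/1023538105 ≈ -0.21089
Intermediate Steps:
k(b, V) = 11
F(H, X) = (11 + X)/(2*H) (F(H, X) = (X + 11)/(H + H) = (11 + X)/((2*H)) = (11 + X)*(1/(2*H)) = (11 + X)/(2*H))
E = -1503092
(E + 571696)/(4417964 + F(927/(-1456), 1775)) = (-1503092 + 571696)/(4417964 + (11 + 1775)/(2*((927/(-1456))))) = -931396/(4417964 + (1/2)*1786/(927*(-1/1456))) = -931396/(4417964 + (1/2)*1786/(-927/1456)) = -931396/(4417964 + (1/2)*(-1456/927)*1786) = -931396/(4417964 - 1300208/927) = -931396/4094152420/927 = -931396*927/4094152420 = -215851023/1023538105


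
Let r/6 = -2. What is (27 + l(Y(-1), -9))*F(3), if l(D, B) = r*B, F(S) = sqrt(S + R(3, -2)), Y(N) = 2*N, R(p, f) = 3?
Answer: 135*sqrt(6) ≈ 330.68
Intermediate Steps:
r = -12 (r = 6*(-2) = -12)
F(S) = sqrt(3 + S) (F(S) = sqrt(S + 3) = sqrt(3 + S))
l(D, B) = -12*B
(27 + l(Y(-1), -9))*F(3) = (27 - 12*(-9))*sqrt(3 + 3) = (27 + 108)*sqrt(6) = 135*sqrt(6)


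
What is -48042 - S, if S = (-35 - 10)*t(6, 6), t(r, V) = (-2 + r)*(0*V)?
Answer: -48042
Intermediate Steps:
t(r, V) = 0 (t(r, V) = (-2 + r)*0 = 0)
S = 0 (S = (-35 - 10)*0 = -45*0 = 0)
-48042 - S = -48042 - 1*0 = -48042 + 0 = -48042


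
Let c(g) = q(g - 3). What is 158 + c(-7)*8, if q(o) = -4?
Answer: 126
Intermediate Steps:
c(g) = -4
158 + c(-7)*8 = 158 - 4*8 = 158 - 32 = 126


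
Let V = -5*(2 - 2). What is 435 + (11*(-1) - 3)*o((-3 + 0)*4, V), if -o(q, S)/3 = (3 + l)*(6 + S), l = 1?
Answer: 1443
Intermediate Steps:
V = 0 (V = -5*0 = 0)
o(q, S) = -72 - 12*S (o(q, S) = -3*(3 + 1)*(6 + S) = -12*(6 + S) = -3*(24 + 4*S) = -72 - 12*S)
435 + (11*(-1) - 3)*o((-3 + 0)*4, V) = 435 + (11*(-1) - 3)*(-72 - 12*0) = 435 + (-11 - 3)*(-72 + 0) = 435 - 14*(-72) = 435 + 1008 = 1443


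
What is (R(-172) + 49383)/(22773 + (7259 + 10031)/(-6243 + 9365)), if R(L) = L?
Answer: 10974053/5079614 ≈ 2.1604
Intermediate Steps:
(R(-172) + 49383)/(22773 + (7259 + 10031)/(-6243 + 9365)) = (-172 + 49383)/(22773 + (7259 + 10031)/(-6243 + 9365)) = 49211/(22773 + 17290/3122) = 49211/(22773 + 17290*(1/3122)) = 49211/(22773 + 1235/223) = 49211/(5079614/223) = 49211*(223/5079614) = 10974053/5079614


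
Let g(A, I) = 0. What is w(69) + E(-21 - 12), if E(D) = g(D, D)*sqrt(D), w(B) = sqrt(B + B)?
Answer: sqrt(138) ≈ 11.747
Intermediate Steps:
w(B) = sqrt(2)*sqrt(B) (w(B) = sqrt(2*B) = sqrt(2)*sqrt(B))
E(D) = 0 (E(D) = 0*sqrt(D) = 0)
w(69) + E(-21 - 12) = sqrt(2)*sqrt(69) + 0 = sqrt(138) + 0 = sqrt(138)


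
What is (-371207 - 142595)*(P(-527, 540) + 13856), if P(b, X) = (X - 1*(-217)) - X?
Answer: -7230735546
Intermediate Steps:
P(b, X) = 217 (P(b, X) = (X + 217) - X = (217 + X) - X = 217)
(-371207 - 142595)*(P(-527, 540) + 13856) = (-371207 - 142595)*(217 + 13856) = -513802*14073 = -7230735546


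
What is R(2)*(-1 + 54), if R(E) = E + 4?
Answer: 318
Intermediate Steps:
R(E) = 4 + E
R(2)*(-1 + 54) = (4 + 2)*(-1 + 54) = 6*53 = 318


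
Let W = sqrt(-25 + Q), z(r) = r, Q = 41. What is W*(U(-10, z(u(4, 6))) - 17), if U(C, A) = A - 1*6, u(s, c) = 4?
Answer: -76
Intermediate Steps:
W = 4 (W = sqrt(-25 + 41) = sqrt(16) = 4)
U(C, A) = -6 + A (U(C, A) = A - 6 = -6 + A)
W*(U(-10, z(u(4, 6))) - 17) = 4*((-6 + 4) - 17) = 4*(-2 - 17) = 4*(-19) = -76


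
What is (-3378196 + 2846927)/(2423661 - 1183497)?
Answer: -531269/1240164 ≈ -0.42839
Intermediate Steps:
(-3378196 + 2846927)/(2423661 - 1183497) = -531269/1240164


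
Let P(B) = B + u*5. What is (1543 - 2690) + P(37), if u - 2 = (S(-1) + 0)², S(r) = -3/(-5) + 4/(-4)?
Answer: -5496/5 ≈ -1099.2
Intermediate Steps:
S(r) = -⅖ (S(r) = -3*(-⅕) + 4*(-¼) = ⅗ - 1 = -⅖)
u = 54/25 (u = 2 + (-⅖ + 0)² = 2 + (-⅖)² = 2 + 4/25 = 54/25 ≈ 2.1600)
P(B) = 54/5 + B (P(B) = B + (54/25)*5 = B + 54/5 = 54/5 + B)
(1543 - 2690) + P(37) = (1543 - 2690) + (54/5 + 37) = -1147 + 239/5 = -5496/5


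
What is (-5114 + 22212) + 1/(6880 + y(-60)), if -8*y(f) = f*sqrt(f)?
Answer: 161876256766/9467555 - 3*I*sqrt(15)/9467555 ≈ 17098.0 - 1.2272e-6*I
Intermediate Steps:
y(f) = -f**(3/2)/8 (y(f) = -f*sqrt(f)/8 = -f**(3/2)/8)
(-5114 + 22212) + 1/(6880 + y(-60)) = (-5114 + 22212) + 1/(6880 - (-15)*I*sqrt(15)) = 17098 + 1/(6880 - (-15)*I*sqrt(15)) = 17098 + 1/(6880 + 15*I*sqrt(15))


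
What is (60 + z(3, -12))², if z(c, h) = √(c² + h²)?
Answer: 3753 + 360*√17 ≈ 5237.3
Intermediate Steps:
(60 + z(3, -12))² = (60 + √(3² + (-12)²))² = (60 + √(9 + 144))² = (60 + √153)² = (60 + 3*√17)²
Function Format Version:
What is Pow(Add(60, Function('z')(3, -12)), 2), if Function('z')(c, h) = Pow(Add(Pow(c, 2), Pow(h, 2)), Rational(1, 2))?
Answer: Add(3753, Mul(360, Pow(17, Rational(1, 2)))) ≈ 5237.3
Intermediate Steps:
Pow(Add(60, Function('z')(3, -12)), 2) = Pow(Add(60, Pow(Add(Pow(3, 2), Pow(-12, 2)), Rational(1, 2))), 2) = Pow(Add(60, Pow(Add(9, 144), Rational(1, 2))), 2) = Pow(Add(60, Pow(153, Rational(1, 2))), 2) = Pow(Add(60, Mul(3, Pow(17, Rational(1, 2)))), 2)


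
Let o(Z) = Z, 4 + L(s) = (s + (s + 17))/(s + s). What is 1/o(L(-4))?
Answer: -8/41 ≈ -0.19512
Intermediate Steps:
L(s) = -4 + (17 + 2*s)/(2*s) (L(s) = -4 + (s + (s + 17))/(s + s) = -4 + (s + (17 + s))/((2*s)) = -4 + (17 + 2*s)*(1/(2*s)) = -4 + (17 + 2*s)/(2*s))
1/o(L(-4)) = 1/(-3 + (17/2)/(-4)) = 1/(-3 + (17/2)*(-1/4)) = 1/(-3 - 17/8) = 1/(-41/8) = -8/41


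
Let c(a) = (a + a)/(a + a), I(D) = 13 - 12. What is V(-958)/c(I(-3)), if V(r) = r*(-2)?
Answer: 1916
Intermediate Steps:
V(r) = -2*r
I(D) = 1
c(a) = 1 (c(a) = (2*a)/((2*a)) = (2*a)*(1/(2*a)) = 1)
V(-958)/c(I(-3)) = -2*(-958)/1 = 1916*1 = 1916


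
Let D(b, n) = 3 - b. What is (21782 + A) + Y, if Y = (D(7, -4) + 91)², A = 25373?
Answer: 54724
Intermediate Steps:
Y = 7569 (Y = ((3 - 1*7) + 91)² = ((3 - 7) + 91)² = (-4 + 91)² = 87² = 7569)
(21782 + A) + Y = (21782 + 25373) + 7569 = 47155 + 7569 = 54724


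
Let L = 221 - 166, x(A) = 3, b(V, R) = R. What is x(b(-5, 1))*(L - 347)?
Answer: -876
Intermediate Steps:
L = 55
x(b(-5, 1))*(L - 347) = 3*(55 - 347) = 3*(-292) = -876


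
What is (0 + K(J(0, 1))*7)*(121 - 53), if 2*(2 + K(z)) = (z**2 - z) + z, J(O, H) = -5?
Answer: 4998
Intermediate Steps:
K(z) = -2 + z**2/2 (K(z) = -2 + ((z**2 - z) + z)/2 = -2 + z**2/2)
(0 + K(J(0, 1))*7)*(121 - 53) = (0 + (-2 + (1/2)*(-5)**2)*7)*(121 - 53) = (0 + (-2 + (1/2)*25)*7)*68 = (0 + (-2 + 25/2)*7)*68 = (0 + (21/2)*7)*68 = (0 + 147/2)*68 = (147/2)*68 = 4998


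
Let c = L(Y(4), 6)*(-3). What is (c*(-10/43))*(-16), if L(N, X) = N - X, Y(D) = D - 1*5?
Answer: 3360/43 ≈ 78.140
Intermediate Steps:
Y(D) = -5 + D (Y(D) = D - 5 = -5 + D)
c = 21 (c = ((-5 + 4) - 1*6)*(-3) = (-1 - 6)*(-3) = -7*(-3) = 21)
(c*(-10/43))*(-16) = (21*(-10/43))*(-16) = -210/43*(-16) = 3360/43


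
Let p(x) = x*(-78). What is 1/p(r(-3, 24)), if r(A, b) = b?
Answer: -1/1872 ≈ -0.00053419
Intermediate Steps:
p(x) = -78*x
1/p(r(-3, 24)) = 1/(-78*24) = 1/(-1872) = -1/1872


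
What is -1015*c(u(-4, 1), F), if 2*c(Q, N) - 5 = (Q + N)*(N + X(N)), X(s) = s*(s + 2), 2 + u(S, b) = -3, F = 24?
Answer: -12501755/2 ≈ -6.2509e+6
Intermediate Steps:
u(S, b) = -5 (u(S, b) = -2 - 3 = -5)
X(s) = s*(2 + s)
c(Q, N) = 5/2 + (N + Q)*(N + N*(2 + N))/2 (c(Q, N) = 5/2 + ((Q + N)*(N + N*(2 + N)))/2 = 5/2 + ((N + Q)*(N + N*(2 + N)))/2 = 5/2 + (N + Q)*(N + N*(2 + N))/2)
-1015*c(u(-4, 1), F) = -1015*(5/2 + (½)*24³ + (3/2)*24² + (½)*(-5)*24² + (3/2)*24*(-5)) = -1015*(5/2 + (½)*13824 + (3/2)*576 + (½)*(-5)*576 - 180) = -1015*(5/2 + 6912 + 864 - 1440 - 180) = -1015*12317/2 = -12501755/2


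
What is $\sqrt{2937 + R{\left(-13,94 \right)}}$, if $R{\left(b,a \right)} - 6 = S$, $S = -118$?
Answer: $5 \sqrt{113} \approx 53.151$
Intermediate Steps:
$R{\left(b,a \right)} = -112$ ($R{\left(b,a \right)} = 6 - 118 = -112$)
$\sqrt{2937 + R{\left(-13,94 \right)}} = \sqrt{2937 - 112} = \sqrt{2825} = 5 \sqrt{113}$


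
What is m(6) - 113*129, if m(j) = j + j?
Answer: -14565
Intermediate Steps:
m(j) = 2*j
m(6) - 113*129 = 2*6 - 113*129 = 12 - 14577 = -14565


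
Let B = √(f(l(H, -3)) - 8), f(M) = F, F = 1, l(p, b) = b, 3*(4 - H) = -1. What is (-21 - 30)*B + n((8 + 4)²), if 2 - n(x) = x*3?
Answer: -430 - 51*I*√7 ≈ -430.0 - 134.93*I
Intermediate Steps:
H = 13/3 (H = 4 - ⅓*(-1) = 4 + ⅓ = 13/3 ≈ 4.3333)
n(x) = 2 - 3*x (n(x) = 2 - x*3 = 2 - 3*x)
f(M) = 1
B = I*√7 (B = √(1 - 8) = √(-7) = I*√7 ≈ 2.6458*I)
(-21 - 30)*B + n((8 + 4)²) = (-21 - 30)*(I*√7) + (2 - 3*(8 + 4)²) = -51*I*√7 + (2 - 3*12²) = -51*I*√7 + (2 - 3*144) = -51*I*√7 + (2 - 432) = -51*I*√7 - 430 = -430 - 51*I*√7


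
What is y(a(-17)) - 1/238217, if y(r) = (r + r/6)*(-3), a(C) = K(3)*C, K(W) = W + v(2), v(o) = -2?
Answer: 28347821/476434 ≈ 59.500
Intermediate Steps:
K(W) = -2 + W (K(W) = W - 2 = -2 + W)
a(C) = C (a(C) = (-2 + 3)*C = 1*C = C)
y(r) = -7*r/2 (y(r) = (r + r*(⅙))*(-3) = (r + r/6)*(-3) = (7*r/6)*(-3) = -7*r/2)
y(a(-17)) - 1/238217 = -7/2*(-17) - 1/238217 = 119/2 - 1*1/238217 = 119/2 - 1/238217 = 28347821/476434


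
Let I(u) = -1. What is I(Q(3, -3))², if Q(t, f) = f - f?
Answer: 1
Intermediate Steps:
Q(t, f) = 0
I(Q(3, -3))² = (-1)² = 1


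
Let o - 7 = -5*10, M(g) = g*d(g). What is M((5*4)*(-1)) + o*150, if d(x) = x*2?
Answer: -5650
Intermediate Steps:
d(x) = 2*x
M(g) = 2*g² (M(g) = g*(2*g) = 2*g²)
o = -43 (o = 7 - 5*10 = 7 - 50 = -43)
M((5*4)*(-1)) + o*150 = 2*((5*4)*(-1))² - 43*150 = 2*(20*(-1))² - 6450 = 2*(-20)² - 6450 = 2*400 - 6450 = 800 - 6450 = -5650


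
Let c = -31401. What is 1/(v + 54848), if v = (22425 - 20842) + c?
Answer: 1/25030 ≈ 3.9952e-5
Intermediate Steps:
v = -29818 (v = (22425 - 20842) - 31401 = 1583 - 31401 = -29818)
1/(v + 54848) = 1/(-29818 + 54848) = 1/25030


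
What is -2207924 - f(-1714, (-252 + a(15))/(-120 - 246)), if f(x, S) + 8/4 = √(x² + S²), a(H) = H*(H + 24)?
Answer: -2207922 - √43726167985/122 ≈ -2.2096e+6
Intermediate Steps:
a(H) = H*(24 + H)
f(x, S) = -2 + √(S² + x²) (f(x, S) = -2 + √(x² + S²) = -2 + √(S² + x²))
-2207924 - f(-1714, (-252 + a(15))/(-120 - 246)) = -2207924 - (-2 + √(((-252 + 15*(24 + 15))/(-120 - 246))² + (-1714)²)) = -2207924 - (-2 + √(((-252 + 15*39)/(-366))² + 2937796)) = -2207924 - (-2 + √(((-252 + 585)*(-1/366))² + 2937796)) = -2207924 - (-2 + √((333*(-1/366))² + 2937796)) = -2207924 - (-2 + √((-111/122)² + 2937796)) = -2207924 - (-2 + √(12321/14884 + 2937796)) = -2207924 - (-2 + √(43726167985/14884)) = -2207924 - (-2 + √43726167985/122) = -2207924 + (2 - √43726167985/122) = -2207922 - √43726167985/122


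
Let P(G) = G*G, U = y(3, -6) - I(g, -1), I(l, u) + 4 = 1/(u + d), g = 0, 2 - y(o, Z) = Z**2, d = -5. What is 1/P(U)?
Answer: 36/32041 ≈ 0.0011236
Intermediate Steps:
y(o, Z) = 2 - Z**2
I(l, u) = -4 + 1/(-5 + u) (I(l, u) = -4 + 1/(u - 5) = -4 + 1/(-5 + u))
U = -179/6 (U = (2 - 1*(-6)**2) - (21 - 4*(-1))/(-5 - 1) = (2 - 1*36) - (21 + 4)/(-6) = (2 - 36) - (-1)*25/6 = -34 - 1*(-25/6) = -34 + 25/6 = -179/6 ≈ -29.833)
P(G) = G**2
1/P(U) = 1/((-179/6)**2) = 1/(32041/36) = 36/32041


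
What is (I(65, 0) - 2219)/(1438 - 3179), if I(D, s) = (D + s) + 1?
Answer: 2153/1741 ≈ 1.2366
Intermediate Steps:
I(D, s) = 1 + D + s
(I(65, 0) - 2219)/(1438 - 3179) = ((1 + 65 + 0) - 2219)/(1438 - 3179) = (66 - 2219)/(-1741) = -2153*(-1/1741) = 2153/1741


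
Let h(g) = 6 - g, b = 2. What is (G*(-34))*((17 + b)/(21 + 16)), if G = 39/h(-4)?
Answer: -12597/185 ≈ -68.092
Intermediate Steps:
G = 39/10 (G = 39/(6 - 1*(-4)) = 39/(6 + 4) = 39/10 ≈ 3.9000)
(G*(-34))*((17 + b)/(21 + 16)) = ((39/10)*(-34))*((17 + 2)/(21 + 16)) = -12597/(5*37) = -663/5*19/37 = -12597/185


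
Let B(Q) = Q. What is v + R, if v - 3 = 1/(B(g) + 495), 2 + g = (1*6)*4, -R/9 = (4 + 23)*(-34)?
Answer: 4273006/517 ≈ 8265.0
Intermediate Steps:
R = 8262 (R = -9*(4 + 23)*(-34) = -243*(-34) = -9*(-918) = 8262)
g = 22 (g = -2 + (1*6)*4 = -2 + 6*4 = -2 + 24 = 22)
v = 1552/517 (v = 3 + 1/(22 + 495) = 3 + 1/517 = 1552/517 ≈ 3.0019)
v + R = 1552/517 + 8262 = 4273006/517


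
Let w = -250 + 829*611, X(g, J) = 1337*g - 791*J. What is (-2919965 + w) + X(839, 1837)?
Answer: -2745020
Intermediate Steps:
X(g, J) = -791*J + 1337*g
w = 506269 (w = -250 + 506519 = 506269)
(-2919965 + w) + X(839, 1837) = (-2919965 + 506269) + (-791*1837 + 1337*839) = -2413696 + (-1453067 + 1121743) = -2413696 - 331324 = -2745020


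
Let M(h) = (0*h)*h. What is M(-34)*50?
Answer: 0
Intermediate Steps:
M(h) = 0 (M(h) = 0*h = 0)
M(-34)*50 = 0*50 = 0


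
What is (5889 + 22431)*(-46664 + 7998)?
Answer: -1095021120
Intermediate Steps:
(5889 + 22431)*(-46664 + 7998) = 28320*(-38666) = -1095021120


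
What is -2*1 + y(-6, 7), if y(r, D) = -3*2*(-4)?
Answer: 22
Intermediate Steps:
y(r, D) = 24 (y(r, D) = -6*(-4) = 24)
-2*1 + y(-6, 7) = -2*1 + 24 = -2 + 24 = 22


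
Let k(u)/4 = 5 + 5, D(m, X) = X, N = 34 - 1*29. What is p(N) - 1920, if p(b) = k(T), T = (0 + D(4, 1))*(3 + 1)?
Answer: -1880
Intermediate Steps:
N = 5 (N = 34 - 29 = 5)
T = 4 (T = (0 + 1)*(3 + 1) = 1*4 = 4)
k(u) = 40 (k(u) = 4*(5 + 5) = 4*10 = 40)
p(b) = 40
p(N) - 1920 = 40 - 1920 = -1880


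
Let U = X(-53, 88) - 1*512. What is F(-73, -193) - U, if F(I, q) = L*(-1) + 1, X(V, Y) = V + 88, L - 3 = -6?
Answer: 481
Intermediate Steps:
L = -3 (L = 3 - 6 = -3)
X(V, Y) = 88 + V
F(I, q) = 4 (F(I, q) = -3*(-1) + 1 = 3 + 1 = 4)
U = -477 (U = (88 - 53) - 1*512 = 35 - 512 = -477)
F(-73, -193) - U = 4 - 1*(-477) = 4 + 477 = 481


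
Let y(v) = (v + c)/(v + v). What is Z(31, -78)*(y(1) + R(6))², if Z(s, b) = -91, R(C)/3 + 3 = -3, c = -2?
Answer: -124579/4 ≈ -31145.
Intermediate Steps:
R(C) = -18 (R(C) = -9 + 3*(-3) = -9 - 9 = -18)
y(v) = (-2 + v)/(2*v) (y(v) = (v - 2)/(v + v) = (-2 + v)/((2*v)) = (-2 + v)*(1/(2*v)) = (-2 + v)/(2*v))
Z(31, -78)*(y(1) + R(6))² = -91*((½)*(-2 + 1)/1 - 18)² = -91*((½)*1*(-1) - 18)² = -91*(-½ - 18)² = -91*(-37/2)² = -91*1369/4 = -124579/4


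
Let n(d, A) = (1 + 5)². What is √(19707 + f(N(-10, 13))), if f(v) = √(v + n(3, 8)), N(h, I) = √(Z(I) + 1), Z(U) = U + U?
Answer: √(19707 + √3*√(12 + √3)) ≈ 140.40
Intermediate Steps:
n(d, A) = 36 (n(d, A) = 6² = 36)
Z(U) = 2*U
N(h, I) = √(1 + 2*I) (N(h, I) = √(2*I + 1) = √(1 + 2*I))
f(v) = √(36 + v) (f(v) = √(v + 36) = √(36 + v))
√(19707 + f(N(-10, 13))) = √(19707 + √(36 + √(1 + 2*13))) = √(19707 + √(36 + √(1 + 26))) = √(19707 + √(36 + √27)) = √(19707 + √(36 + 3*√3))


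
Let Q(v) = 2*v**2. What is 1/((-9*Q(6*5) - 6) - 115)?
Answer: -1/16321 ≈ -6.1271e-5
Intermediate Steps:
1/((-9*Q(6*5) - 6) - 115) = 1/((-18*(6*5)**2 - 6) - 115) = 1/((-18*30**2 - 6) - 115) = 1/((-18*900 - 6) - 115) = 1/((-9*1800 - 6) - 115) = 1/((-16200 - 6) - 115) = 1/(-16206 - 115) = 1/(-16321) = -1/16321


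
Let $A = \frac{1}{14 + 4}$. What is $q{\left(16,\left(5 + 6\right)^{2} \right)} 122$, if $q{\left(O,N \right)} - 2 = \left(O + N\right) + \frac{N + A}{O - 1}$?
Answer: $\frac{2422249}{135} \approx 17943.0$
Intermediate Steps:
$A = \frac{1}{18} \approx 0.055556$
$q{\left(O,N \right)} = 2 + N + O + \frac{\frac{1}{18} + N}{-1 + O}$ ($q{\left(O,N \right)} = 2 + \left(\left(O + N\right) + \frac{N + \frac{1}{18}}{O - 1}\right) = 2 + \left(\left(N + O\right) + \frac{\frac{1}{18} + N}{-1 + O}\right) = 2 + \left(N + O + \frac{\frac{1}{18} + N}{-1 + O}\right) = 2 + N + O + \frac{\frac{1}{18} + N}{-1 + O}$)
$q{\left(16,\left(5 + 6\right)^{2} \right)} 122 = \frac{- \frac{35}{18} + 16 + 16^{2} + \left(5 + 6\right)^{2} \cdot 16}{-1 + 16} \cdot 122 = \frac{- \frac{35}{18} + 16 + 256 + 11^{2} \cdot 16}{15} \cdot 122 = \frac{- \frac{35}{18} + 16 + 256 + 121 \cdot 16}{15} \cdot 122 = \frac{- \frac{35}{18} + 16 + 256 + 1936}{15} \cdot 122 = \frac{1}{15} \cdot \frac{39709}{18} \cdot 122 = \frac{39709}{270} \cdot 122 = \frac{2422249}{135}$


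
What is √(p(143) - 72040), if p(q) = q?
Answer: I*√71897 ≈ 268.14*I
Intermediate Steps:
√(p(143) - 72040) = √(143 - 72040) = √(-71897) = I*√71897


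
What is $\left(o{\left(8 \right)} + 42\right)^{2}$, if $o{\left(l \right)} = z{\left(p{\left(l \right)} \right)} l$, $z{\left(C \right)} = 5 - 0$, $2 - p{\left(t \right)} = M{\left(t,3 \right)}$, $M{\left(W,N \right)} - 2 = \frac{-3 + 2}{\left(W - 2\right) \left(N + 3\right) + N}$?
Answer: $6724$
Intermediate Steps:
$M{\left(W,N \right)} = 2 - \frac{1}{N + \left(-2 + W\right) \left(3 + N\right)}$ ($M{\left(W,N \right)} = 2 + \frac{-3 + 2}{\left(W - 2\right) \left(N + 3\right) + N} = 2 - \frac{1}{\left(-2 + W\right) \left(3 + N\right) + N} = 2 - \frac{1}{N + \left(-2 + W\right) \left(3 + N\right)}$)
$p{\left(t \right)} = 2 - \frac{-19 + 12 t}{-9 + 6 t}$ ($p{\left(t \right)} = 2 - \frac{-13 - 6 + 6 t + 2 \cdot 3 t}{-6 - 3 + 3 t + 3 t} = 2 - \frac{-13 - 6 + 6 t + 6 t}{-6 - 3 + 3 t + 3 t} = 2 - \frac{-19 + 12 t}{-9 + 6 t}$)
$z{\left(C \right)} = 5$ ($z{\left(C \right)} = 5 + 0 = 5$)
$o{\left(l \right)} = 5 l$
$\left(o{\left(8 \right)} + 42\right)^{2} = \left(5 \cdot 8 + 42\right)^{2} = \left(40 + 42\right)^{2} = 82^{2} = 6724$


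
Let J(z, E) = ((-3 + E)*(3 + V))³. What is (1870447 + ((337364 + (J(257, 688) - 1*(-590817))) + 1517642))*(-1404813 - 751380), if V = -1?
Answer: -5553640050289110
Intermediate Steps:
J(z, E) = (-6 + 2*E)³ (J(z, E) = ((-3 + E)*(3 - 1))³ = ((-3 + E)*2)³ = (-6 + 2*E)³)
(1870447 + ((337364 + (J(257, 688) - 1*(-590817))) + 1517642))*(-1404813 - 751380) = (1870447 + ((337364 + (8*(-3 + 688)³ - 1*(-590817))) + 1517642))*(-1404813 - 751380) = (1870447 + ((337364 + (8*685³ + 590817)) + 1517642))*(-2156193) = (1870447 + ((337364 + (8*321419125 + 590817)) + 1517642))*(-2156193) = (1870447 + ((337364 + (2571353000 + 590817)) + 1517642))*(-2156193) = (1870447 + ((337364 + 2571943817) + 1517642))*(-2156193) = (1870447 + (2572281181 + 1517642))*(-2156193) = (1870447 + 2573798823)*(-2156193) = 2575669270*(-2156193) = -5553640050289110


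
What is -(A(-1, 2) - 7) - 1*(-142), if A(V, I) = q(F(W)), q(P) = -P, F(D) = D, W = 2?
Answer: 151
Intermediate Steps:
A(V, I) = -2 (A(V, I) = -1*2 = -2)
-(A(-1, 2) - 7) - 1*(-142) = -(-2 - 7) - 1*(-142) = -1*(-9) + 142 = 9 + 142 = 151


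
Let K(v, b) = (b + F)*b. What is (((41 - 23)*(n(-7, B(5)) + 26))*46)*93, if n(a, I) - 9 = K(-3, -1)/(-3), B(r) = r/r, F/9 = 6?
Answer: 4055544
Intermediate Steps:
F = 54 (F = 9*6 = 54)
K(v, b) = b*(54 + b) (K(v, b) = (b + 54)*b = (54 + b)*b = b*(54 + b))
B(r) = 1
n(a, I) = 80/3 (n(a, I) = 9 - (54 - 1)/(-3) = 9 - 1*53*(-⅓) = 9 - 53*(-⅓) = 9 + 53/3 = 80/3)
(((41 - 23)*(n(-7, B(5)) + 26))*46)*93 = (((41 - 23)*(80/3 + 26))*46)*93 = ((18*(158/3))*46)*93 = (948*46)*93 = 43608*93 = 4055544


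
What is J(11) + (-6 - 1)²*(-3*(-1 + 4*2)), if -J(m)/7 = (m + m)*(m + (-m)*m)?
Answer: 15911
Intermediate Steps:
J(m) = -14*m*(m - m²) (J(m) = -7*(m + m)*(m + (-m)*m) = -7*2*m*(m - m²) = -14*m*(m - m²))
J(11) + (-6 - 1)²*(-3*(-1 + 4*2)) = 14*11²*(-1 + 11) + (-6 - 1)²*(-3*(-1 + 4*2)) = 14*121*10 + (-7)²*(-3*(-1 + 8)) = 16940 + 49*(-3*7) = 16940 + 49*(-21) = 16940 - 1029 = 15911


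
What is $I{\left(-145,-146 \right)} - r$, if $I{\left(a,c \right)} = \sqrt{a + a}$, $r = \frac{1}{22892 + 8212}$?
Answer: $- \frac{1}{31104} + i \sqrt{290} \approx -3.215 \cdot 10^{-5} + 17.029 i$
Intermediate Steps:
$r = \frac{1}{31104} \approx 3.215 \cdot 10^{-5}$
$I{\left(a,c \right)} = \sqrt{2} \sqrt{a}$ ($I{\left(a,c \right)} = \sqrt{2 a} = \sqrt{2} \sqrt{a}$)
$I{\left(-145,-146 \right)} - r = \sqrt{2} \sqrt{-145} - \frac{1}{31104} = \sqrt{2} i \sqrt{145} - \frac{1}{31104} = i \sqrt{290} - \frac{1}{31104} = - \frac{1}{31104} + i \sqrt{290}$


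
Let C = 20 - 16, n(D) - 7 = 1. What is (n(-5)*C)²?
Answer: 1024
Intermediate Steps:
n(D) = 8 (n(D) = 7 + 1 = 8)
C = 4
(n(-5)*C)² = (8*4)² = 32² = 1024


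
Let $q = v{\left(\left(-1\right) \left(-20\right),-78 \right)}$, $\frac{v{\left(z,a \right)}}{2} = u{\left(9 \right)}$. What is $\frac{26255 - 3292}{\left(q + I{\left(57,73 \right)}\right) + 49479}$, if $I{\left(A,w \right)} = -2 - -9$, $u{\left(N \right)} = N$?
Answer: $\frac{22963}{49504} \approx 0.46386$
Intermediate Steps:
$v{\left(z,a \right)} = 18$ ($v{\left(z,a \right)} = 2 \cdot 9 = 18$)
$q = 18$
$I{\left(A,w \right)} = 7$ ($I{\left(A,w \right)} = -2 + 9 = 7$)
$\frac{26255 - 3292}{\left(q + I{\left(57,73 \right)}\right) + 49479} = \frac{26255 - 3292}{\left(18 + 7\right) + 49479} = \frac{22963}{25 + 49479} = \frac{22963}{49504}$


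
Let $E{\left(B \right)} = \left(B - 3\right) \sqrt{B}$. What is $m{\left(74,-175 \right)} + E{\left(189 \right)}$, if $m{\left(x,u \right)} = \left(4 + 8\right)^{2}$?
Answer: $144 + 558 \sqrt{21} \approx 2701.1$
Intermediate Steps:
$m{\left(x,u \right)} = 144$ ($m{\left(x,u \right)} = 12^{2} = 144$)
$E{\left(B \right)} = \sqrt{B} \left(-3 + B\right)$ ($E{\left(B \right)} = \left(B - 3\right) \sqrt{B} = \left(-3 + B\right) \sqrt{B} = \sqrt{B} \left(-3 + B\right)$)
$m{\left(74,-175 \right)} + E{\left(189 \right)} = 144 + \sqrt{189} \left(-3 + 189\right) = 144 + 3 \sqrt{21} \cdot 186 = 144 + 558 \sqrt{21}$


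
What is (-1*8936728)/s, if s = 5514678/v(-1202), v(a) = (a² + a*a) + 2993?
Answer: -12925194174764/2757339 ≈ -4.6876e+6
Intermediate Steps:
v(a) = 2993 + 2*a² (v(a) = (a² + a²) + 2993 = 2*a² + 2993 = 2993 + 2*a²)
s = 5514678/2892601 (s = 5514678/(2993 + 2*(-1202)²) = 5514678/(2993 + 2*1444804) = 5514678/(2993 + 2889608) = 5514678/2892601 ≈ 1.9065)
(-1*8936728)/s = (-1*8936728)/(5514678/2892601) = -8936728*2892601/5514678 = -12925194174764/2757339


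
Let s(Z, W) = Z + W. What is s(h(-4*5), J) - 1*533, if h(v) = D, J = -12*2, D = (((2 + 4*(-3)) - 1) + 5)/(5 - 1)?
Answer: -1117/2 ≈ -558.50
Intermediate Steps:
D = -3/2 (D = (((2 - 12) - 1) + 5)/4 = ((-10 - 1) + 5)*(¼) = (-11 + 5)*(¼) = -6*¼ = -3/2 ≈ -1.5000)
J = -24
h(v) = -3/2
s(Z, W) = W + Z
s(h(-4*5), J) - 1*533 = (-24 - 3/2) - 1*533 = -51/2 - 533 = -1117/2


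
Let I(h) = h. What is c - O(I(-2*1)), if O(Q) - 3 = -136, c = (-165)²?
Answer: 27358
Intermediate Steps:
c = 27225
O(Q) = -133 (O(Q) = 3 - 136 = -133)
c - O(I(-2*1)) = 27225 - 1*(-133) = 27225 + 133 = 27358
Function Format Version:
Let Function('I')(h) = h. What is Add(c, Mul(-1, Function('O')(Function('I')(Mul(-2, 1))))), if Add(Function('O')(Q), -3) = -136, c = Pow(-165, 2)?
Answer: 27358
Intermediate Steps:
c = 27225
Function('O')(Q) = -133 (Function('O')(Q) = Add(3, -136) = -133)
Add(c, Mul(-1, Function('O')(Function('I')(Mul(-2, 1))))) = Add(27225, Mul(-1, -133)) = Add(27225, 133) = 27358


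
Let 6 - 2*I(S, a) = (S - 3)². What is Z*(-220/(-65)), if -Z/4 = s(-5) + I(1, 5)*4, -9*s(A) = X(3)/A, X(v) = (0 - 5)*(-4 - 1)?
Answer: -7216/117 ≈ -61.675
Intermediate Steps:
X(v) = 25 (X(v) = -5*(-5) = 25)
I(S, a) = 3 - (-3 + S)²/2 (I(S, a) = 3 - (S - 3)²/2 = 3 - (-3 + S)²/2)
s(A) = -25/(9*A)
Z = -164/9 (Z = -4*(-25/9/(-5) + (3 - (-3 + 1)²/2)*4) = -4*(-25/9*(-⅕) + (3 - ½*(-2)²)*4) = -4*(5/9 + (3 - ½*4)*4) = -4*(5/9 + (3 - 2)*4) = -4*(5/9 + 1*4) = -4*(5/9 + 4) = -4*41/9 = -164/9 ≈ -18.222)
Z*(-220/(-65)) = -(-36080)/(9*(-65)) = -(-36080)*(-1)/(9*65) = -164/9*44/13 = -7216/117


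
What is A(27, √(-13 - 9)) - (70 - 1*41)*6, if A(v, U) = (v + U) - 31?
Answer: -178 + I*√22 ≈ -178.0 + 4.6904*I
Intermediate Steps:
A(v, U) = -31 + U + v (A(v, U) = (U + v) - 31 = -31 + U + v)
A(27, √(-13 - 9)) - (70 - 1*41)*6 = (-31 + √(-13 - 9) + 27) - (70 - 1*41)*6 = (-31 + √(-22) + 27) - (70 - 41)*6 = (-31 + I*√22 + 27) - 29*6 = (-4 + I*√22) - 1*174 = (-4 + I*√22) - 174 = -178 + I*√22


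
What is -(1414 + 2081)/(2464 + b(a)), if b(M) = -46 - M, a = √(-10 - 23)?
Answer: -2816970/1948919 - 1165*I*√33/1948919 ≈ -1.4454 - 0.0034339*I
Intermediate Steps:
a = I*√33 (a = √(-33) = I*√33 ≈ 5.7446*I)
-(1414 + 2081)/(2464 + b(a)) = -(1414 + 2081)/(2464 + (-46 - I*√33)) = -3495/(2464 + (-46 - I*√33)) = -3495/(2418 - I*√33)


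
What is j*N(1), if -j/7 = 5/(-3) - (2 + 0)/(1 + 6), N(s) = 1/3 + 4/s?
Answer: 533/9 ≈ 59.222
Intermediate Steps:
N(s) = ⅓ + 4/s (N(s) = 1*(⅓) + 4/s = ⅓ + 4/s)
j = 41/3 (j = -7*(5/(-3) - (2 + 0)/(1 + 6)) = -7*(5*(-⅓) - 2/7) = -7*(-5/3 - 2/7) = -7*(-41/21) = 41/3 ≈ 13.667)
j*N(1) = 41*((⅓)*(12 + 1)/1)/3 = 41*((⅓)*1*13)/3 = (41/3)*(13/3) = 533/9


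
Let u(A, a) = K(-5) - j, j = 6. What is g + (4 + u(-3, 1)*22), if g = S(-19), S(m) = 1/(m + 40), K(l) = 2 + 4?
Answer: 85/21 ≈ 4.0476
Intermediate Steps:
K(l) = 6
u(A, a) = 0 (u(A, a) = 6 - 1*6 = 6 - 6 = 0)
S(m) = 1/(40 + m)
g = 1/21 (g = 1/(40 - 19) = 1/21 ≈ 0.047619)
g + (4 + u(-3, 1)*22) = 1/21 + (4 + 0*22) = 1/21 + (4 + 0) = 1/21 + 4 = 85/21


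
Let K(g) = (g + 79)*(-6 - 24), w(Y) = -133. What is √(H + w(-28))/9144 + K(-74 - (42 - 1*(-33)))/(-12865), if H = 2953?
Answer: -420/2573 + √705/4572 ≈ -0.15743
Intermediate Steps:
K(g) = -2370 - 30*g (K(g) = (79 + g)*(-30) = -2370 - 30*g)
√(H + w(-28))/9144 + K(-74 - (42 - 1*(-33)))/(-12865) = √(2953 - 133)/9144 + (-2370 - 30*(-74 - (42 - 1*(-33))))/(-12865) = √2820*(1/9144) + (-2370 - 30*(-74 - (42 + 33)))*(-1/12865) = (2*√705)*(1/9144) + (-2370 - 30*(-74 - 1*75))*(-1/12865) = √705/4572 + (-2370 - 30*(-74 - 75))*(-1/12865) = √705/4572 + (-2370 - 30*(-149))*(-1/12865) = √705/4572 + (-2370 + 4470)*(-1/12865) = √705/4572 + 2100*(-1/12865) = √705/4572 - 420/2573 = -420/2573 + √705/4572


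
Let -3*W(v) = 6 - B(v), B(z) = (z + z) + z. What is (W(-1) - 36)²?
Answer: 1521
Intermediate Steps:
B(z) = 3*z (B(z) = 2*z + z = 3*z)
W(v) = -2 + v (W(v) = -(6 - 3*v)/3 = -2 + v)
(W(-1) - 36)² = ((-2 - 1) - 36)² = (-3 - 36)² = (-39)² = 1521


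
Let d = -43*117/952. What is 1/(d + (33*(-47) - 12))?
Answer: -952/1493007 ≈ -0.00063764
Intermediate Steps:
d = -5031/952 (d = -5031*1/952 = -5031/952 ≈ -5.2847)
1/(d + (33*(-47) - 12)) = 1/(-5031/952 + (33*(-47) - 12)) = 1/(-5031/952 + (-1551 - 12)) = 1/(-5031/952 - 1563) = 1/(-1493007/952) = -952/1493007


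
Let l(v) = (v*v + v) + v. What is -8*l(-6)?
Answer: -192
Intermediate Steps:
l(v) = v**2 + 2*v (l(v) = (v**2 + v) + v = (v + v**2) + v = v**2 + 2*v)
-8*l(-6) = -(-48)*(2 - 6) = -(-48)*(-4) = -8*24 = -192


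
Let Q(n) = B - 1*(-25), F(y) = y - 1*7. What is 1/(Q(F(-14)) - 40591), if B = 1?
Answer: -1/40565 ≈ -2.4652e-5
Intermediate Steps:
F(y) = -7 + y (F(y) = y - 7 = -7 + y)
Q(n) = 26 (Q(n) = 1 - 1*(-25) = 1 + 25 = 26)
1/(Q(F(-14)) - 40591) = 1/(26 - 40591) = 1/(-40565) = -1/40565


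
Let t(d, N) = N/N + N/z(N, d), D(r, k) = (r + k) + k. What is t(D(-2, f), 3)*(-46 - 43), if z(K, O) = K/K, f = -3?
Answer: -356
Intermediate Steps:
z(K, O) = 1
D(r, k) = r + 2*k (D(r, k) = (k + r) + k = r + 2*k)
t(d, N) = 1 + N (t(d, N) = N/N + N/1 = 1 + N*1 = 1 + N)
t(D(-2, f), 3)*(-46 - 43) = (1 + 3)*(-46 - 43) = 4*(-89) = -356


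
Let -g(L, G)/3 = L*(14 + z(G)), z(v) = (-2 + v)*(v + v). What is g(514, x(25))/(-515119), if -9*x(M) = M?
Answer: 1687976/13908213 ≈ 0.12137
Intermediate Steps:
z(v) = 2*v*(-2 + v) (z(v) = (-2 + v)*(2*v) = 2*v*(-2 + v))
x(M) = -M/9
g(L, G) = -3*L*(14 + 2*G*(-2 + G))
g(514, x(25))/(-515119) = -6*514*(7 + (-⅑*25)*(-2 - ⅑*25))/(-515119) = -6*514*(7 - 25*(-2 - 25/9)/9)*(-1/515119) = -6*514*(7 - 25/9*(-43/9))*(-1/515119) = -6*514*(7 + 1075/81)*(-1/515119) = -6*514*1642/81*(-1/515119) = -1687976/27*(-1/515119) = 1687976/13908213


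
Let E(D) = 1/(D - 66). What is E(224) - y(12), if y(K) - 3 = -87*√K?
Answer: -473/158 + 174*√3 ≈ 298.38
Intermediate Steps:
E(D) = 1/(-66 + D)
y(K) = 3 - 87*√K
E(224) - y(12) = 1/(-66 + 224) - (3 - 174*√3) = 1/158 - (3 - 174*√3) = 1/158 + (-3 + 174*√3) = -473/158 + 174*√3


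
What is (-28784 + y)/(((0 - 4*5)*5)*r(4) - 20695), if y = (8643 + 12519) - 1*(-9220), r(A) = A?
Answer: -1598/21095 ≈ -0.075752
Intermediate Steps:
y = 30382 (y = 21162 + 9220 = 30382)
(-28784 + y)/(((0 - 4*5)*5)*r(4) - 20695) = (-28784 + 30382)/(((0 - 4*5)*5)*4 - 20695) = 1598/(((0 - 20)*5)*4 - 20695) = 1598/(-20*5*4 - 20695) = 1598/(-100*4 - 20695) = 1598/(-400 - 20695) = 1598/(-21095) = 1598*(-1/21095) = -1598/21095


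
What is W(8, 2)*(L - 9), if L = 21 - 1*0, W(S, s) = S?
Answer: 96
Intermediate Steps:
L = 21 (L = 21 + 0 = 21)
W(8, 2)*(L - 9) = 8*(21 - 9) = 8*12 = 96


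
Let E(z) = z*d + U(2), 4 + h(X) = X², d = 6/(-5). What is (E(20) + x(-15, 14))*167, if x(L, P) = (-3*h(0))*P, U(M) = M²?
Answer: 24716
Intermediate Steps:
d = -6/5 (d = 6*(-⅕) = -6/5 ≈ -1.2000)
h(X) = -4 + X²
x(L, P) = 12*P (x(L, P) = (-3*(-4 + 0²))*P = (-3*(-4 + 0))*P = (-3*(-4))*P = 12*P)
E(z) = 4 - 6*z/5 (E(z) = z*(-6/5) + 2² = -6*z/5 + 4 = 4 - 6*z/5)
(E(20) + x(-15, 14))*167 = ((4 - 6/5*20) + 12*14)*167 = ((4 - 24) + 168)*167 = (-20 + 168)*167 = 148*167 = 24716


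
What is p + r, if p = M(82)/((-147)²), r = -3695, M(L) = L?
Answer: -79845173/21609 ≈ -3695.0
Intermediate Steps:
p = 82/21609 (p = 82/((-147)²) = 82/21609 ≈ 0.0037947)
p + r = 82/21609 - 3695 = -79845173/21609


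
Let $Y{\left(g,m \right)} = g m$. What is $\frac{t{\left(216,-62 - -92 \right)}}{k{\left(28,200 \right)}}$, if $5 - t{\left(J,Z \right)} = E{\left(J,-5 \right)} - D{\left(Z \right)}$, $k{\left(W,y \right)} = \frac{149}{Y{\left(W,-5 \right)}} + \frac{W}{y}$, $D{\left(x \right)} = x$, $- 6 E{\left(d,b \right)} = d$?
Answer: $- \frac{49700}{647} \approx -76.816$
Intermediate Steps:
$E{\left(d,b \right)} = - \frac{d}{6}$
$k{\left(W,y \right)} = - \frac{149}{5 W} + \frac{W}{y}$ ($k{\left(W,y \right)} = \frac{149}{W \left(-5\right)} + \frac{W}{y} = \frac{149}{\left(-5\right) W} + \frac{W}{y} = 149 \left(- \frac{1}{5 W}\right) + \frac{W}{y} = - \frac{149}{5 W} + \frac{W}{y}$)
$t{\left(J,Z \right)} = 5 + Z + \frac{J}{6}$ ($t{\left(J,Z \right)} = 5 - \left(- \frac{J}{6} - Z\right) = 5 - \left(- Z - \frac{J}{6}\right) = 5 + \left(Z + \frac{J}{6}\right) = 5 + Z + \frac{J}{6}$)
$\frac{t{\left(216,-62 - -92 \right)}}{k{\left(28,200 \right)}} = \frac{5 - -30 + \frac{1}{6} \cdot 216}{- \frac{149}{5 \cdot 28} + \frac{28}{200}} = \frac{5 + \left(-62 + 92\right) + 36}{\left(- \frac{149}{5}\right) \frac{1}{28} + 28 \cdot \frac{1}{200}} = \frac{5 + 30 + 36}{- \frac{149}{140} + \frac{7}{50}} = \frac{71}{- \frac{647}{700}} = 71 \left(- \frac{700}{647}\right) = - \frac{49700}{647}$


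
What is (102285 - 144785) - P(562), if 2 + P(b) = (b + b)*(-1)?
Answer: -41374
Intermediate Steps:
P(b) = -2 - 2*b (P(b) = -2 + (b + b)*(-1) = -2 + (2*b)*(-1) = -2 - 2*b)
(102285 - 144785) - P(562) = (102285 - 144785) - (-2 - 2*562) = -42500 - (-2 - 1124) = -42500 - 1*(-1126) = -42500 + 1126 = -41374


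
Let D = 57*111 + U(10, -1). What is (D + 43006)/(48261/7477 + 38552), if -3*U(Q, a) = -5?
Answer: 1106625908/864904695 ≈ 1.2795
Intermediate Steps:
U(Q, a) = 5/3 (U(Q, a) = -⅓*(-5) = 5/3)
D = 18986/3 (D = 57*111 + 5/3 = 6327 + 5/3 = 18986/3 ≈ 6328.7)
(D + 43006)/(48261/7477 + 38552) = (18986/3 + 43006)/(48261/7477 + 38552) = 148004/(3*(48261*(1/7477) + 38552)) = 148004/(3*(48261/7477 + 38552)) = 148004/(3*(288301565/7477)) = (148004/3)*(7477/288301565) = 1106625908/864904695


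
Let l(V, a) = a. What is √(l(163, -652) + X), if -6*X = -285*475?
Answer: 9*√1082/2 ≈ 148.02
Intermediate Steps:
X = 45125/2 (X = -(-95)*475/2 = -⅙*(-135375) = 45125/2 ≈ 22563.)
√(l(163, -652) + X) = √(-652 + 45125/2) = √(43821/2) = 9*√1082/2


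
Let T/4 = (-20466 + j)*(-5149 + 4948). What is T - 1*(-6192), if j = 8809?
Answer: 9378420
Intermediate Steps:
T = 9372228 (T = 4*((-20466 + 8809)*(-5149 + 4948)) = 4*(-11657*(-201)) = 4*2343057 = 9372228)
T - 1*(-6192) = 9372228 - 1*(-6192) = 9372228 + 6192 = 9378420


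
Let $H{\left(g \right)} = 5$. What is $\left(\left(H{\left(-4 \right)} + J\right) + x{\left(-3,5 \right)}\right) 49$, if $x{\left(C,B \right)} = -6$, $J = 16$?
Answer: $735$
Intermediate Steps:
$\left(\left(H{\left(-4 \right)} + J\right) + x{\left(-3,5 \right)}\right) 49 = \left(\left(5 + 16\right) - 6\right) 49 = \left(21 - 6\right) 49 = 15 \cdot 49 = 735$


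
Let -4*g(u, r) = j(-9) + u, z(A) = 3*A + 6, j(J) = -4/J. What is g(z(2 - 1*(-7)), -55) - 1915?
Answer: -69241/36 ≈ -1923.4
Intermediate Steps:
z(A) = 6 + 3*A
g(u, r) = -1/9 - u/4 (g(u, r) = -(-4/(-9) + u)/4 = -(-4*(-1/9) + u)/4 = -(4/9 + u)/4 = -1/9 - u/4)
g(z(2 - 1*(-7)), -55) - 1915 = (-1/9 - (6 + 3*(2 - 1*(-7)))/4) - 1915 = (-1/9 - (6 + 3*(2 + 7))/4) - 1915 = (-1/9 - (6 + 3*9)/4) - 1915 = (-1/9 - (6 + 27)/4) - 1915 = (-1/9 - 1/4*33) - 1915 = (-1/9 - 33/4) - 1915 = -301/36 - 1915 = -69241/36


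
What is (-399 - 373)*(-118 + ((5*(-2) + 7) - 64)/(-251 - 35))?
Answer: 13000866/143 ≈ 90915.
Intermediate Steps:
(-399 - 373)*(-118 + ((5*(-2) + 7) - 64)/(-251 - 35)) = -772*(-118 + ((-10 + 7) - 64)/(-286)) = -772*(-118 + (-3 - 64)*(-1/286)) = -772*(-118 - 67*(-1/286)) = -772*(-118 + 67/286) = -772*(-33681/286) = 13000866/143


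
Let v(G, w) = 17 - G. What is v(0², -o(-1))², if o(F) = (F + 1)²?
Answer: 289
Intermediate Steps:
o(F) = (1 + F)²
v(0², -o(-1))² = (17 - 1*0²)² = (17 - 1*0)² = (17 + 0)² = 17² = 289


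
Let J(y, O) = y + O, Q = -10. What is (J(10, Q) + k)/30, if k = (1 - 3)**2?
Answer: 2/15 ≈ 0.13333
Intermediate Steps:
J(y, O) = O + y
k = 4 (k = (-2)**2 = 4)
(J(10, Q) + k)/30 = ((-10 + 10) + 4)/30 = (0 + 4)/30 = (1/30)*4 = 2/15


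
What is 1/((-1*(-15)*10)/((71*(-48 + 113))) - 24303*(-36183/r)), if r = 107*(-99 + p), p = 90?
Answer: -98761/90182783393 ≈ -1.0951e-6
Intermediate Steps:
r = -963 (r = 107*(-99 + 90) = 107*(-9) = -963)
1/((-1*(-15)*10)/((71*(-48 + 113))) - 24303*(-36183/r)) = 1/((-1*(-15)*10)/((71*(-48 + 113))) - 24303/((-963/(-36183)))) = 1/((15*10)/((71*65)) - 24303/((-963*(-1/36183)))) = 1/(150/4615 - 24303/321/12061) = 1/(150*(1/4615) - 24303*12061/321) = 1/(30/923 - 97706161/107) = 1/(-90182783393/98761) = -98761/90182783393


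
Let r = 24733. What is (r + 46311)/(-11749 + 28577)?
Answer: 17761/4207 ≈ 4.2218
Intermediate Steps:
(r + 46311)/(-11749 + 28577) = (24733 + 46311)/(-11749 + 28577) = 71044/16828 = 71044*(1/16828) = 17761/4207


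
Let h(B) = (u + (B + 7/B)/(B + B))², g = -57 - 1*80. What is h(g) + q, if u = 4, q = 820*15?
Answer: 4340121107596/352275361 ≈ 12320.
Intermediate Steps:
q = 12300
g = -137 (g = -57 - 80 = -137)
h(B) = (4 + (B + 7/B)/(2*B))² (h(B) = (4 + (B + 7/B)/(B + B))² = (4 + (B + 7/B)/((2*B)))² = (4 + (B + 7/B)*(1/(2*B)))² = (4 + (B + 7/B)/(2*B))²)
h(g) + q = (¼)*(7 + 9*(-137)²)²/(-137)⁴ + 12300 = (¼)*(1/352275361)*(7 + 9*18769)² + 12300 = (¼)*(1/352275361)*(7 + 168921)² + 12300 = (¼)*(1/352275361)*168928² + 12300 = (¼)*(1/352275361)*28536669184 + 12300 = 7134167296/352275361 + 12300 = 4340121107596/352275361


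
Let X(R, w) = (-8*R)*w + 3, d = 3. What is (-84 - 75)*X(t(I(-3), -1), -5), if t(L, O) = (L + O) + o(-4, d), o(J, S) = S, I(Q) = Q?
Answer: 5883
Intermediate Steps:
t(L, O) = 3 + L + O (t(L, O) = (L + O) + 3 = 3 + L + O)
X(R, w) = 3 - 8*R*w (X(R, w) = -8*R*w + 3 = 3 - 8*R*w)
(-84 - 75)*X(t(I(-3), -1), -5) = (-84 - 75)*(3 - 8*(3 - 3 - 1)*(-5)) = -159*(3 - 8*(-1)*(-5)) = -159*(3 - 40) = -159*(-37) = 5883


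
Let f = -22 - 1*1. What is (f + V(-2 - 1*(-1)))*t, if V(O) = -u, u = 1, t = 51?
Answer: -1224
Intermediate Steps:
f = -23 (f = -22 - 1 = -23)
V(O) = -1 (V(O) = -1*1 = -1)
(f + V(-2 - 1*(-1)))*t = (-23 - 1)*51 = -24*51 = -1224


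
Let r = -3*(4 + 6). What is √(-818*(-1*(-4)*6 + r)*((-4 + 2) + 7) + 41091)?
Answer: √65631 ≈ 256.19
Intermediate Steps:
r = -30 (r = -3*10 = -30)
√(-818*(-1*(-4)*6 + r)*((-4 + 2) + 7) + 41091) = √(-818*(-1*(-4)*6 - 30)*((-4 + 2) + 7) + 41091) = √(-818*(4*6 - 30)*(-2 + 7) + 41091) = √(-818*(24 - 30)*5 + 41091) = √(-(-4908)*5 + 41091) = √(-818*(-30) + 41091) = √(24540 + 41091) = √65631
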